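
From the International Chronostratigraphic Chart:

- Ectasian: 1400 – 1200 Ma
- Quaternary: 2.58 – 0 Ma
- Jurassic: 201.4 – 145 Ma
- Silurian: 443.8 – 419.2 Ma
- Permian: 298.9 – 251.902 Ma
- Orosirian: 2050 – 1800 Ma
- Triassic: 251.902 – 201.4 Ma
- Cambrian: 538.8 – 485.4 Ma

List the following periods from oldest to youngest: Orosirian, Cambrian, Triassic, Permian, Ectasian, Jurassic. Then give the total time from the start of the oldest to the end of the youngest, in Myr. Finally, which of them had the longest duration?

Orosirian, Ectasian, Cambrian, Permian, Triassic, Jurassic; total span 1905 Myr; longest is Orosirian

Start ages (Ma): Orosirian 2050, Ectasian 1400, Cambrian 538.8, Permian 298.9, Triassic 251.902, Jurassic 201.4.
Ordered oldest to youngest: Orosirian, Ectasian, Cambrian, Permian, Triassic, Jurassic.
Span = 2050 − 145 = 1905 Myr.
Durations: Permian 46.998, Ectasian 200, Cambrian 53.4, Jurassic 56.4, Triassic 50.502, Orosirian 250 → longest is Orosirian (250 Myr).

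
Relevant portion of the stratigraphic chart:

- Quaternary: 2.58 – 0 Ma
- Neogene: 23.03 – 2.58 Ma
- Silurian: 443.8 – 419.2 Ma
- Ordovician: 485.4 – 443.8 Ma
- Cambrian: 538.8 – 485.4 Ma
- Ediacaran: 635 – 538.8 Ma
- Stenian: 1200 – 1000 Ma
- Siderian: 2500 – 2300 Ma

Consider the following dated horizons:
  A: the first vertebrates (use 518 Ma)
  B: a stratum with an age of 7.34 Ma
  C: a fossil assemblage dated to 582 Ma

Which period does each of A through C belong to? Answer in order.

A — Cambrian; B — Neogene; C — Ediacaran

A: 518 Ma lies in 538.8–485.4 Ma, so Cambrian.
B: 7.34 Ma lies in 23.03–2.58 Ma, so Neogene.
C: 582 Ma lies in 635–538.8 Ma, so Ediacaran.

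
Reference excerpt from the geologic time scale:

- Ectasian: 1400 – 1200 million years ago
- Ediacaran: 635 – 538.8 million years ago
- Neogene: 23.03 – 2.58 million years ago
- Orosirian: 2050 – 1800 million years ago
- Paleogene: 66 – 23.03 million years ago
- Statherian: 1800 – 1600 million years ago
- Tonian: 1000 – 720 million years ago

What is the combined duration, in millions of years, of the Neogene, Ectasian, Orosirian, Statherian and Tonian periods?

950.45 million years

Duration is start − end for each: (23.03 − 2.58) + (1400 − 1200) + (2050 − 1800) + (1800 − 1600) + (1000 − 720).
That is 20.45 + 200 + 250 + 200 + 280, which totals 950.45 million years.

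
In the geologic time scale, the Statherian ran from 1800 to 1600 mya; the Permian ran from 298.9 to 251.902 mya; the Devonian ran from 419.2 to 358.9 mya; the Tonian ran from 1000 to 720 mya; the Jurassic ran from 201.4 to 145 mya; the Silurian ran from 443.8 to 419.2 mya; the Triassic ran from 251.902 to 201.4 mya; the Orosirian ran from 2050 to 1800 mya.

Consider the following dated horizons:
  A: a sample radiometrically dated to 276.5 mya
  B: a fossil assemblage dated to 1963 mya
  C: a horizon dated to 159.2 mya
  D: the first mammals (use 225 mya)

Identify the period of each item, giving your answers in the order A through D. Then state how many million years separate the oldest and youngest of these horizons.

A — Permian; B — Orosirian; C — Jurassic; D — Triassic; span 1803.8 million years

Match each age against the start–end ranges in the excerpt: A = 276.5 Ma → Permian (298.9–251.902); B = 1963 Ma → Orosirian (2050–1800); C = 159.2 Ma → Jurassic (201.4–145); D = 225 Ma → Triassic (251.902–201.4).
The largest age is 1963 Ma and the smallest is 159.2 Ma; their difference is 1803.8 Myr.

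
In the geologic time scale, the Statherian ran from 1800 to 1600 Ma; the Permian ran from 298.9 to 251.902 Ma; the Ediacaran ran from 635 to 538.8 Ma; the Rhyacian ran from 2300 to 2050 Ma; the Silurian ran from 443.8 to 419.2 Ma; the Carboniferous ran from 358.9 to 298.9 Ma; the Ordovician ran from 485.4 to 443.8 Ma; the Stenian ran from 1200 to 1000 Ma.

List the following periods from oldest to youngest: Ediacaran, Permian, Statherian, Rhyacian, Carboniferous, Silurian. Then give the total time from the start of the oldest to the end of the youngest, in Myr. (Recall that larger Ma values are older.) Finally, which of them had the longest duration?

Start ages (Ma): Rhyacian 2300, Statherian 1800, Ediacaran 635, Silurian 443.8, Carboniferous 358.9, Permian 298.9.
Ordered oldest to youngest: Rhyacian, Statherian, Ediacaran, Silurian, Carboniferous, Permian.
Span = 2300 − 251.902 = 2048.098 Myr.
Durations: Silurian 24.6, Carboniferous 60, Ediacaran 96.2, Permian 46.998, Statherian 200, Rhyacian 250 → longest is Rhyacian (250 Myr).

Rhyacian, Statherian, Ediacaran, Silurian, Carboniferous, Permian; total span 2048.098 Myr; longest is Rhyacian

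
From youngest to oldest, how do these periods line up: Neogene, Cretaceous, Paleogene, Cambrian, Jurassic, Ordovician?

Neogene, Paleogene, Cretaceous, Jurassic, Ordovician, Cambrian

Group by era (each group listed oldest first) — Paleozoic: Cambrian, Ordovician; Mesozoic: Jurassic, Cretaceous; Cenozoic: Paleogene, Neogene. The eras run Paleozoic → Mesozoic → Cenozoic. Concatenating the groups in that era order and then reversing gives youngest to oldest.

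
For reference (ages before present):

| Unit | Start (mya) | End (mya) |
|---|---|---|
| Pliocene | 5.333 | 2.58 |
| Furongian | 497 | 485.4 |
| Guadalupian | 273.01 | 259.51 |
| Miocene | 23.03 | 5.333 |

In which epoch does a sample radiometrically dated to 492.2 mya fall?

Furongian

492.2 Ma lies between 497 and 485.4 Ma, so it falls in the Furongian.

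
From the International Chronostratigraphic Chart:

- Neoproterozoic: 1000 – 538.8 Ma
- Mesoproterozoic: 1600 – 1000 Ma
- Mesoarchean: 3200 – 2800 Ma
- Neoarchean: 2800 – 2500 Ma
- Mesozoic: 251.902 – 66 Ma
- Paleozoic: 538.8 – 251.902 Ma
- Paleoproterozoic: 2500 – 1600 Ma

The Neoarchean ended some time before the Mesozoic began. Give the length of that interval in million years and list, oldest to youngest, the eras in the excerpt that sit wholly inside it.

The Neoarchean closes at 2500 Ma and the Mesozoic opens at 251.902 Ma, so the interval is 2500 − 251.902 = 2248.098 Myr.
An era fits inside if it starts at or after 2500 Ma and ends at or before 251.902 Ma; oldest first that gives Paleoproterozoic, Mesoproterozoic, Neoproterozoic, Paleozoic.

2248.098 million years; Paleoproterozoic, Mesoproterozoic, Neoproterozoic, Paleozoic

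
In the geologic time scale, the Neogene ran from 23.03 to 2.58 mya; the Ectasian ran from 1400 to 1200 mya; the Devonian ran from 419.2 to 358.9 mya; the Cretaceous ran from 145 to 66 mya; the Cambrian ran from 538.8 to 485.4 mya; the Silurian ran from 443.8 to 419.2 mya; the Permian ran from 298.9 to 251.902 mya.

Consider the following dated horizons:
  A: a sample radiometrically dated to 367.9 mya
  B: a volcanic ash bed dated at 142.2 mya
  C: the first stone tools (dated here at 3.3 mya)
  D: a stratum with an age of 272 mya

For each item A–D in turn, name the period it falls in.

A — Devonian; B — Cretaceous; C — Neogene; D — Permian

A: 367.9 Ma lies in 419.2–358.9 Ma, so Devonian.
B: 142.2 Ma lies in 145–66 Ma, so Cretaceous.
C: 3.3 Ma lies in 23.03–2.58 Ma, so Neogene.
D: 272 Ma lies in 298.9–251.902 Ma, so Permian.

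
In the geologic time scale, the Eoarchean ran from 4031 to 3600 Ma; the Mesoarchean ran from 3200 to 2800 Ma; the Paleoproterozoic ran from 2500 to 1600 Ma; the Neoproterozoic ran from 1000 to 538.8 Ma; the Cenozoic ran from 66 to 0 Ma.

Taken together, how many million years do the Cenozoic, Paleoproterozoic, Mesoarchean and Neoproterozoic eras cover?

Each duration: Cenozoic = 66; Paleoproterozoic = 900; Mesoarchean = 400; Neoproterozoic = 461.2.
Sum: 66 + 900 + 400 + 461.2 = 1827.2 Myr.

1827.2 million years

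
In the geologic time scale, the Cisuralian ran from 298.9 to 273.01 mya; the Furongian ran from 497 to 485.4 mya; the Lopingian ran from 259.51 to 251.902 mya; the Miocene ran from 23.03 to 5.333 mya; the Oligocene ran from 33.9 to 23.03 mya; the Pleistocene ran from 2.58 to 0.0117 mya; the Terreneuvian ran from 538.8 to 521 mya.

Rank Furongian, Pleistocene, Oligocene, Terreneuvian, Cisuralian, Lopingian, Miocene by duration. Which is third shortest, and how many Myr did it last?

Start − end for each: Furongian 497 − 485.4 = 11.6; Pleistocene 2.58 − 0.0117 = 2.5683; Oligocene 33.9 − 23.03 = 10.87; Terreneuvian 538.8 − 521 = 17.8; Cisuralian 298.9 − 273.01 = 25.89; Lopingian 259.51 − 251.902 = 7.608; Miocene 23.03 − 5.333 = 17.697.
Ranking these from shortest: Pleistocene < Lopingian < Oligocene < Furongian < Miocene < Terreneuvian < Cisuralian.
Position 3 in that ranking is Oligocene, which lasted 10.87 Myr.

Oligocene, 10.87 million years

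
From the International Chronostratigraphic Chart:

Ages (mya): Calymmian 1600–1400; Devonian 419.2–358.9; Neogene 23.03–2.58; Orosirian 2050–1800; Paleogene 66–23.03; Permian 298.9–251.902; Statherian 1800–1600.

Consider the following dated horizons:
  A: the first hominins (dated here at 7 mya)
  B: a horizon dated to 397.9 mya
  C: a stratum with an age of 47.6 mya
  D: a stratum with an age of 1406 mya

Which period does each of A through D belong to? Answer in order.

A — Neogene; B — Devonian; C — Paleogene; D — Calymmian

A: 7 Ma lies in 23.03–2.58 Ma, so Neogene.
B: 397.9 Ma lies in 419.2–358.9 Ma, so Devonian.
C: 47.6 Ma lies in 66–23.03 Ma, so Paleogene.
D: 1406 Ma lies in 1600–1400 Ma, so Calymmian.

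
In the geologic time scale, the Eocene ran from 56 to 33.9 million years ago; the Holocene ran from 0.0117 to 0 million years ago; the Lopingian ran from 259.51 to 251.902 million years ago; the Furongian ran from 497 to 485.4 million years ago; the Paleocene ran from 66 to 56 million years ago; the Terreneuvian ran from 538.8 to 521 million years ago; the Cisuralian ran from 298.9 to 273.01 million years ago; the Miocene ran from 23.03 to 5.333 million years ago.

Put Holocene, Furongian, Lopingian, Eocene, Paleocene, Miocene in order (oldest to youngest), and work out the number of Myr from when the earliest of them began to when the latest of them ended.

Furongian → Lopingian → Paleocene → Eocene → Miocene → Holocene; total span 497 Myr

Start ages (Ma): Furongian 497, Lopingian 259.51, Paleocene 66, Eocene 56, Miocene 23.03, Holocene 0.0117.
Ordered oldest to youngest: Furongian, Lopingian, Paleocene, Eocene, Miocene, Holocene.
Span = 497 − 0 = 497 Myr.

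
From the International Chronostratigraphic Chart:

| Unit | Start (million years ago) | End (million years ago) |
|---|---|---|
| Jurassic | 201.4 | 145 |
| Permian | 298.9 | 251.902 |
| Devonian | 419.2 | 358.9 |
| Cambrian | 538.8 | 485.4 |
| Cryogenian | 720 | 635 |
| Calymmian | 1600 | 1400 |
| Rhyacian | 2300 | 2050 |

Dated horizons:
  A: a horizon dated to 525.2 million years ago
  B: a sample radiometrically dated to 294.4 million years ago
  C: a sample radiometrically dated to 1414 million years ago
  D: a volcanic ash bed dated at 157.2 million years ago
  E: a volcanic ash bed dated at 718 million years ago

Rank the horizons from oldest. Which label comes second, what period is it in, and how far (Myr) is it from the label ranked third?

Larger Ma means older, so oldest first: C 1414 > E 718 > A 525.2 > B 294.4 > D 157.2.
Counting 2 along gives E (718 Ma); the excerpt puts that inside the Cryogenian, 720–635 Ma.
Next in line is A (525.2 Ma), and 718 − 525.2 = 192.8 Myr.

E, in the Cryogenian; 192.8 million years to A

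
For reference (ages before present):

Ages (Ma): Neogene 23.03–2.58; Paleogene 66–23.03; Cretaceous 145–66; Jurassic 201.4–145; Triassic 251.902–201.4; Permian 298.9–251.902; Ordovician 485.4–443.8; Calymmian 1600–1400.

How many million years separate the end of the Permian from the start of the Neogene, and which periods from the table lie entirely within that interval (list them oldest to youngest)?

228.872 million years; Triassic, Jurassic, Cretaceous, Paleogene

The Permian closes at 251.902 Ma and the Neogene opens at 23.03 Ma, so the interval is 251.902 − 23.03 = 228.872 Myr.
A period fits inside if it starts at or after 251.902 Ma and ends at or before 23.03 Ma; oldest first that gives Triassic, Jurassic, Cretaceous, Paleogene.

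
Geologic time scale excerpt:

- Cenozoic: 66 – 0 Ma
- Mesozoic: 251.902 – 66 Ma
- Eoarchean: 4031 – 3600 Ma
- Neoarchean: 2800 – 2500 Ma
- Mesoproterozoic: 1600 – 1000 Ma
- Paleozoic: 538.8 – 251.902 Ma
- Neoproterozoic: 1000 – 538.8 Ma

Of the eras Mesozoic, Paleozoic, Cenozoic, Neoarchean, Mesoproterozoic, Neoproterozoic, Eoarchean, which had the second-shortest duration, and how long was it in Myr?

Durations: Mesozoic 185.902; Paleozoic 286.898; Cenozoic 66; Neoarchean 300; Mesoproterozoic 600; Neoproterozoic 461.2; Eoarchean 431 Myr.
Sorted shortest-first: Cenozoic (66), Mesozoic (185.902), Paleozoic (286.898), Neoarchean (300), Eoarchean (431), Neoproterozoic (461.2), Mesoproterozoic (600).
The second shortest is Mesozoic at 185.902 Myr.

Mesozoic, 185.902 million years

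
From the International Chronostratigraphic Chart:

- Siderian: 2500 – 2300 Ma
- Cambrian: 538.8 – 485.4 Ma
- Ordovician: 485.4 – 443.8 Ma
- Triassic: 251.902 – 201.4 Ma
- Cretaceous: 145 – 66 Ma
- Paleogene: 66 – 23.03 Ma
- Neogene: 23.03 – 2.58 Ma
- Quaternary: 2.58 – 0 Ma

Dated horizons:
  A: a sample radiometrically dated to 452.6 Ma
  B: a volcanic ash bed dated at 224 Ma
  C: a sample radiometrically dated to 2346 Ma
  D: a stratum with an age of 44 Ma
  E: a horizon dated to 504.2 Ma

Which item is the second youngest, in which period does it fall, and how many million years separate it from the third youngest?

B, in the Triassic; 228.6 million years to A

Smaller Ma means younger, so youngest first: D 44 < B 224 < A 452.6 < E 504.2 < C 2346.
Counting 2 along gives B (224 Ma); the excerpt puts that inside the Triassic, 251.902–201.4 Ma.
Next in line is A (452.6 Ma), and 452.6 − 224 = 228.6 Myr.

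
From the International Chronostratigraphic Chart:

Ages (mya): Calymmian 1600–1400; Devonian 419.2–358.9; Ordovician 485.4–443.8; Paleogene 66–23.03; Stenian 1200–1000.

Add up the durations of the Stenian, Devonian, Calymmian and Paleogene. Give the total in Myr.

503.27 million years

Duration is start − end for each: (1200 − 1000) + (419.2 − 358.9) + (1600 − 1400) + (66 − 23.03).
That is 200 + 60.3 + 200 + 42.97, which totals 503.27 million years.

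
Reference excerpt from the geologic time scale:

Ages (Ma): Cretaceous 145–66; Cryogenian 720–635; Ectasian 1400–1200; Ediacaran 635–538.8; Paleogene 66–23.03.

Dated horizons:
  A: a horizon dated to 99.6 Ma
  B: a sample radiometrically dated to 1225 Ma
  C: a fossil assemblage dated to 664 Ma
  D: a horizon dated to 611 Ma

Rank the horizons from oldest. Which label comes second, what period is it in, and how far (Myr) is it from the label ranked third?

Larger Ma means older, so oldest first: B 1225 > C 664 > D 611 > A 99.6.
Counting 2 along gives C (664 Ma); the excerpt puts that inside the Cryogenian, 720–635 Ma.
Next in line is D (611 Ma), and 664 − 611 = 53 Myr.

C, in the Cryogenian; 53 million years to D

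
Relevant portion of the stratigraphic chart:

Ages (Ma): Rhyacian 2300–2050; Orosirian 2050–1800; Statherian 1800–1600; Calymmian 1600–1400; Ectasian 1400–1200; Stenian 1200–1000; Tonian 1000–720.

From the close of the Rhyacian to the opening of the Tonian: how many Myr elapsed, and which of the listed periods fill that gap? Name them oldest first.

1050 million years; Orosirian, Statherian, Calymmian, Ectasian, Stenian

The Rhyacian closes at 2050 Ma and the Tonian opens at 1000 Ma, so the interval is 2050 − 1000 = 1050 Myr.
A period fits inside if it starts at or after 2050 Ma and ends at or before 1000 Ma; oldest first that gives Orosirian, Statherian, Calymmian, Ectasian, Stenian.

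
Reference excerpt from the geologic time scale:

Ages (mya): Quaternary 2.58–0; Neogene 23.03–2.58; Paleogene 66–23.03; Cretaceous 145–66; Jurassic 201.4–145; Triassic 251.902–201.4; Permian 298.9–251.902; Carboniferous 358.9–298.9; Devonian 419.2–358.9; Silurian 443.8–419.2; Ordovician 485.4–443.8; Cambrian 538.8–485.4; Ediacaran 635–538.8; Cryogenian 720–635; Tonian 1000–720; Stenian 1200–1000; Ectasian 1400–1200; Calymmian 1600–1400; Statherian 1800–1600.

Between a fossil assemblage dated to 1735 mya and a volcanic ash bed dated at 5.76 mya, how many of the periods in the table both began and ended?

The older date is 1735 Ma and the younger is 5.76 Ma.
Periods with start < 1735 and end > 5.76 Ma: Calymmian (1600–1400), Ectasian (1400–1200), Stenian (1200–1000), Tonian (1000–720), Cryogenian (720–635), Ediacaran (635–538.8), Cambrian (538.8–485.4), Ordovician (485.4–443.8), Silurian (443.8–419.2), Devonian (419.2–358.9), Carboniferous (358.9–298.9), Permian (298.9–251.902), Triassic (251.902–201.4), Jurassic (201.4–145), Cretaceous (145–66), Paleogene (66–23.03).
That is 16 complete periods.

16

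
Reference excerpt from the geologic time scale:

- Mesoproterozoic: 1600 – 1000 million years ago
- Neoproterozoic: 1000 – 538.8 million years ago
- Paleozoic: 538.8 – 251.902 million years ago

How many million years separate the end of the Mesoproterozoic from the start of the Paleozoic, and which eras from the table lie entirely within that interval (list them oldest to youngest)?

The Mesoproterozoic closes at 1000 Ma and the Paleozoic opens at 538.8 Ma, so the interval is 1000 − 538.8 = 461.2 Myr.
An era fits inside if it starts at or after 1000 Ma and ends at or before 538.8 Ma; oldest first that gives Neoproterozoic.

461.2 million years; Neoproterozoic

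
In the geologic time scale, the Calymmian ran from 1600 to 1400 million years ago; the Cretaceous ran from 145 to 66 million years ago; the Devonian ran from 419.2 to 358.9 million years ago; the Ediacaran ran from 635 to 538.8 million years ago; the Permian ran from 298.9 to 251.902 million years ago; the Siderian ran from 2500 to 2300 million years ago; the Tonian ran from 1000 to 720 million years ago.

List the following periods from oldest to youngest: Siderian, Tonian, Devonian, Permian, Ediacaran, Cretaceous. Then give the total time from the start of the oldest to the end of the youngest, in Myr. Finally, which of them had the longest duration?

Start ages (Ma): Siderian 2500, Tonian 1000, Ediacaran 635, Devonian 419.2, Permian 298.9, Cretaceous 145.
Ordered oldest to youngest: Siderian, Tonian, Ediacaran, Devonian, Permian, Cretaceous.
Span = 2500 − 66 = 2434 Myr.
Durations: Cretaceous 79, Siderian 200, Ediacaran 96.2, Permian 46.998, Devonian 60.3, Tonian 280 → longest is Tonian (280 Myr).

Siderian → Tonian → Ediacaran → Devonian → Permian → Cretaceous; total span 2434 Myr; longest is Tonian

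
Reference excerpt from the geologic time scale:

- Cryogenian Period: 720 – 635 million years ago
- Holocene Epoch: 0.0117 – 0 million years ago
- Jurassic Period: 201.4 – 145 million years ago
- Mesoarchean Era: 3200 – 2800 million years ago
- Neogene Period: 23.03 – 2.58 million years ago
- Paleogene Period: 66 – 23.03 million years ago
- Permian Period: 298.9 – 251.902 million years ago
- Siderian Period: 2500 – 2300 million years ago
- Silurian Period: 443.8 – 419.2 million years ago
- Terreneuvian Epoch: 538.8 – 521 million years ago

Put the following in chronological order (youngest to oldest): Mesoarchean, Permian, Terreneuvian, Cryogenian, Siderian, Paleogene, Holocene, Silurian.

Holocene, Paleogene, Permian, Silurian, Terreneuvian, Cryogenian, Siderian, Mesoarchean

Sorting by start age (ascending Ma, since larger Ma = older): Holocene start 0.0117, Paleogene start 66, Permian start 298.9, Silurian start 443.8, Terreneuvian start 538.8, Cryogenian start 720, Siderian start 2500, Mesoarchean start 3200.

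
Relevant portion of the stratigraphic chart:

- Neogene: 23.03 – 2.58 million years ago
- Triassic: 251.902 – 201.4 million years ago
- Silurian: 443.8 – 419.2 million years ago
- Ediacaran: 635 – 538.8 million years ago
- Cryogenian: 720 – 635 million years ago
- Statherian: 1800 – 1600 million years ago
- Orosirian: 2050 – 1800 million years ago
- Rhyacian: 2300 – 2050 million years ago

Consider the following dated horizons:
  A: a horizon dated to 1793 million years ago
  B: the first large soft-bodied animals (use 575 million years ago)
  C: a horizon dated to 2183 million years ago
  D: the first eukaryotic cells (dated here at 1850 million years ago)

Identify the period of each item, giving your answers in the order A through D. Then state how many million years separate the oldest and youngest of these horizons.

A — Statherian; B — Ediacaran; C — Rhyacian; D — Orosirian; span 1608 million years

A: 1793 Ma lies in 1800–1600 Ma, so Statherian.
B: 575 Ma lies in 635–538.8 Ma, so Ediacaran.
C: 2183 Ma lies in 2300–2050 Ma, so Rhyacian.
D: 1850 Ma lies in 2050–1800 Ma, so Orosirian.
Oldest = 2183 Ma, youngest = 575 Ma → span 1608 Myr.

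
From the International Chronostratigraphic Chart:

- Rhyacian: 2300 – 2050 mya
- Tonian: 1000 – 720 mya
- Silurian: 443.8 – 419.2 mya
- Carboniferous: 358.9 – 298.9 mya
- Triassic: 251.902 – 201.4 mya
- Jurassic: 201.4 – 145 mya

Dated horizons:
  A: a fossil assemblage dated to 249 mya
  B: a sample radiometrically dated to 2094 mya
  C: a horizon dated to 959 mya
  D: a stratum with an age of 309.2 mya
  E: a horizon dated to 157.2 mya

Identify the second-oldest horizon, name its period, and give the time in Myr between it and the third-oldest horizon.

Sorted oldest-first by Ma: B (2094), C (959), D (309.2), A (249), E (157.2).
The second oldest is C at 959 Ma, which lies in 1000–720 Ma: the Tonian.
The third oldest is D at 309.2 Ma; separation = |959 − 309.2| = 649.8 Myr.

C, in the Tonian; 649.8 million years to D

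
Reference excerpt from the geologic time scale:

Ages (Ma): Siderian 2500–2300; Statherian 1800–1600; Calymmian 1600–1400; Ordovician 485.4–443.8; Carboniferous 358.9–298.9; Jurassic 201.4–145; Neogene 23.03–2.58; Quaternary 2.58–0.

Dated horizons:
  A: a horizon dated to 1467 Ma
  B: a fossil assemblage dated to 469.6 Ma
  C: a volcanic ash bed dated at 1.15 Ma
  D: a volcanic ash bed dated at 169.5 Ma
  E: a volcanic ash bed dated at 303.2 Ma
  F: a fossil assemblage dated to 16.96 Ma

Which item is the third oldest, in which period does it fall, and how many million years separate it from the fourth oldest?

Larger Ma means older, so oldest first: A 1467 > B 469.6 > E 303.2 > D 169.5 > F 16.96 > C 1.15.
Counting 3 along gives E (303.2 Ma); the excerpt puts that inside the Carboniferous, 358.9–298.9 Ma.
Next in line is D (169.5 Ma), and 303.2 − 169.5 = 133.7 Myr.

E, in the Carboniferous; 133.7 million years to D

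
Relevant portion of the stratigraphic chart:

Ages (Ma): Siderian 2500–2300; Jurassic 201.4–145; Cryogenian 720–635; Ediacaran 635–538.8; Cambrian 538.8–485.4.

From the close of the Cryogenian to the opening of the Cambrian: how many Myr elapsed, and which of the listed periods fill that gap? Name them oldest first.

The Cryogenian closes at 635 Ma and the Cambrian opens at 538.8 Ma, so the interval is 635 − 538.8 = 96.2 Myr.
A period fits inside if it starts at or after 635 Ma and ends at or before 538.8 Ma; oldest first that gives Ediacaran.

96.2 million years; Ediacaran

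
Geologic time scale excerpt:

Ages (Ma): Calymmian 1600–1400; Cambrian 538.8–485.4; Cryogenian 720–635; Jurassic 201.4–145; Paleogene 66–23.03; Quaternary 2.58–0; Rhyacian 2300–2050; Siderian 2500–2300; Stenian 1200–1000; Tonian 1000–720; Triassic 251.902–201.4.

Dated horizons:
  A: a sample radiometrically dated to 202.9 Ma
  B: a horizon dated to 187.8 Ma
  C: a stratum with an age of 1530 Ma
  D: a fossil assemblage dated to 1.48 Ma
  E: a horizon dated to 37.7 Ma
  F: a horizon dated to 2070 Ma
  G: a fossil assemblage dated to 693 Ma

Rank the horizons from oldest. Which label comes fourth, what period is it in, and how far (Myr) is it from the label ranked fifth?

Sorted oldest-first by Ma: F (2070), C (1530), G (693), A (202.9), B (187.8), E (37.7), D (1.48).
The fourth oldest is A at 202.9 Ma, which lies in 251.902–201.4 Ma: the Triassic.
The fifth oldest is B at 187.8 Ma; separation = |202.9 − 187.8| = 15.1 Myr.

A, in the Triassic; 15.1 million years to B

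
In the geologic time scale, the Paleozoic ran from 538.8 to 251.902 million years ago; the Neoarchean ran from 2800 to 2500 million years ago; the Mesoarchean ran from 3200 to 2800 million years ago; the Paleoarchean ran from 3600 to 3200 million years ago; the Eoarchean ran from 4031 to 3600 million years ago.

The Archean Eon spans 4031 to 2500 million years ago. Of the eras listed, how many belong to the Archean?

Eras inside 4031–2500 Ma: Eoarchean, Paleoarchean, Mesoarchean, Neoarchean — 4 in total.

4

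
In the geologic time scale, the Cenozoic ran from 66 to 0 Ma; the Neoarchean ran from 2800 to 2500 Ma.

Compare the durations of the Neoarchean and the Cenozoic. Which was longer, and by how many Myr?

Neoarchean: 2800 − 2500 = 300 Myr.
Cenozoic: 66 − 0 = 66 Myr.
Difference: 300 − 66 = 234 Myr, so the Neoarchean was longer.

Neoarchean, by 234 million years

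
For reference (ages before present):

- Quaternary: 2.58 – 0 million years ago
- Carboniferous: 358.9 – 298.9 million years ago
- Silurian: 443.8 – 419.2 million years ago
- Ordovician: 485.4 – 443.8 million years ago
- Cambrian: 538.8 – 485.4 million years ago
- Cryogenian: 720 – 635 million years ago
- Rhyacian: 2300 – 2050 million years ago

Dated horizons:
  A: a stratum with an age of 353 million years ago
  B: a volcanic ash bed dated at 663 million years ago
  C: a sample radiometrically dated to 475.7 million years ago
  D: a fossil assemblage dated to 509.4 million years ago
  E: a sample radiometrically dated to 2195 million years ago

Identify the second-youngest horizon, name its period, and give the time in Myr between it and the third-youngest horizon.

Sorted youngest-first by Ma: A (353), C (475.7), D (509.4), B (663), E (2195).
The second youngest is C at 475.7 Ma, which lies in 485.4–443.8 Ma: the Ordovician.
The third youngest is D at 509.4 Ma; separation = |475.7 − 509.4| = 33.7 Myr.

C, in the Ordovician; 33.7 million years to D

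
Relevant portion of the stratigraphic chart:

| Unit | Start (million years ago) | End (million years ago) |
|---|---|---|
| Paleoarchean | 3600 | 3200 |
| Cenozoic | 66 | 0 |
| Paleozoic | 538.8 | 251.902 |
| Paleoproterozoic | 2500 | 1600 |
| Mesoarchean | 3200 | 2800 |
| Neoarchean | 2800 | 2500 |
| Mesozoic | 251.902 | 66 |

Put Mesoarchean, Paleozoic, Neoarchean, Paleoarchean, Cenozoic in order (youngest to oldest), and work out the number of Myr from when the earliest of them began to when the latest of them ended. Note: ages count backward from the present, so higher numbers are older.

Start ages (Ma): Paleoarchean 3600, Mesoarchean 3200, Neoarchean 2800, Paleozoic 538.8, Cenozoic 66.
Ordered youngest to oldest: Cenozoic, Paleozoic, Neoarchean, Mesoarchean, Paleoarchean.
Span = 3600 − 0 = 3600 Myr.

Cenozoic, Paleozoic, Neoarchean, Mesoarchean, Paleoarchean; total span 3600 Myr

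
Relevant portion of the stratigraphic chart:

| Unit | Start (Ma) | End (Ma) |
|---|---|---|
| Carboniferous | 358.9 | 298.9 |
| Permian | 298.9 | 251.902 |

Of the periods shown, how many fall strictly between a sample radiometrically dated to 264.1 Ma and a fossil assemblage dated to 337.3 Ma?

Checking each listed span, none has both start < 337.3 Ma and end > 264.1 Ma — every period straddles one of the two dates or lies outside them — so the count is 0.

0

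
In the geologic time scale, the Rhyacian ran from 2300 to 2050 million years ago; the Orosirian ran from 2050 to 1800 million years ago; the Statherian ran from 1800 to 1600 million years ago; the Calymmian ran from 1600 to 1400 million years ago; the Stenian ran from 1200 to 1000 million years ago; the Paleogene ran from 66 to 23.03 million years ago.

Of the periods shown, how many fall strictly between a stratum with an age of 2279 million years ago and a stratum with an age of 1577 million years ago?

The older date is 2279 Ma and the younger is 1577 Ma.
Periods with start < 2279 and end > 1577 Ma: Orosirian (2050–1800), Statherian (1800–1600).
That is 2 complete periods.

2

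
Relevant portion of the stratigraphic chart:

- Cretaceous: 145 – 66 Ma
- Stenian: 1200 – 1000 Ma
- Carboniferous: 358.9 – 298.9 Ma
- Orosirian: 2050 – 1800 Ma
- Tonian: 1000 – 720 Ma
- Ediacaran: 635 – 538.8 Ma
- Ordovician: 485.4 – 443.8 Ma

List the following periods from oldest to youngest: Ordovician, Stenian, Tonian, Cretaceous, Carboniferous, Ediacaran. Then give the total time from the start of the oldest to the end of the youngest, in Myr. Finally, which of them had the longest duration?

From the excerpt: Ordovician 485.4–443.8; Stenian 1200–1000; Tonian 1000–720; Cretaceous 145–66; Carboniferous 358.9–298.9; Ediacaran 635–538.8 (Ma).
Larger Ma is earlier, so the oldest is Stenian and the youngest is Cretaceous; oldest to youngest: Stenian, Tonian, Ediacaran, Ordovician, Carboniferous, Cretaceous.
Oldest start 1200 minus youngest end 66 gives 1134 Myr overall.
Individual lengths (start − end): Ediacaran 96.2; Stenian 200; Cretaceous 79; Carboniferous 60; Ordovician 41.6; Tonian 280. The largest is Tonian at 280 Myr.

Stenian → Tonian → Ediacaran → Ordovician → Carboniferous → Cretaceous; total span 1134 Myr; longest is Tonian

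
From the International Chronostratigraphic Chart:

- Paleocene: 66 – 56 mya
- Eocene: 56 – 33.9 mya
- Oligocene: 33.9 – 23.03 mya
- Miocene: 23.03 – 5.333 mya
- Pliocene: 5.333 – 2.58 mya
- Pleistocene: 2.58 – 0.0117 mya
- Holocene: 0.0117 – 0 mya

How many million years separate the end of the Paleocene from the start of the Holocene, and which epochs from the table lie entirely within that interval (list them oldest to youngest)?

55.9883 million years; Eocene, Oligocene, Miocene, Pliocene, Pleistocene

End of Paleocene = 56 Ma; start of Holocene = 0.0117 Ma.
Gap = 56 − 0.0117 = 55.9883 Myr.
Epochs wholly inside 56–0.0117 Ma: Eocene (56–33.9), Oligocene (33.9–23.03), Miocene (23.03–5.333), Pliocene (5.333–2.58), Pleistocene (2.58–0.0117).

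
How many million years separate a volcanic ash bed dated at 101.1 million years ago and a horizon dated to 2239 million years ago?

2239 − 101.1 = 2137.9 million years.

2137.9 million years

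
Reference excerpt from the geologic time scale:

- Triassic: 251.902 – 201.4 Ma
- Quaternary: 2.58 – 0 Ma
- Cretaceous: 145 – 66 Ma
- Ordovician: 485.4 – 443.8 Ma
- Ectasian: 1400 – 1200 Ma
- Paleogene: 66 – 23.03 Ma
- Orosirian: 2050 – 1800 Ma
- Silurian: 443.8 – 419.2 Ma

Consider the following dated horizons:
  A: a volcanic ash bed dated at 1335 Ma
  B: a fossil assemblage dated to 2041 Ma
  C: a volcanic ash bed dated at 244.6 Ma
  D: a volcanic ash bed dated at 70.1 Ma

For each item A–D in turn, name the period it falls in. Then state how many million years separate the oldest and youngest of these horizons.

Match each age against the start–end ranges in the excerpt: A = 1335 Ma → Ectasian (1400–1200); B = 2041 Ma → Orosirian (2050–1800); C = 244.6 Ma → Triassic (251.902–201.4); D = 70.1 Ma → Cretaceous (145–66).
The largest age is 2041 Ma and the smallest is 70.1 Ma; their difference is 1970.9 Myr.

A — Ectasian; B — Orosirian; C — Triassic; D — Cretaceous; span 1970.9 million years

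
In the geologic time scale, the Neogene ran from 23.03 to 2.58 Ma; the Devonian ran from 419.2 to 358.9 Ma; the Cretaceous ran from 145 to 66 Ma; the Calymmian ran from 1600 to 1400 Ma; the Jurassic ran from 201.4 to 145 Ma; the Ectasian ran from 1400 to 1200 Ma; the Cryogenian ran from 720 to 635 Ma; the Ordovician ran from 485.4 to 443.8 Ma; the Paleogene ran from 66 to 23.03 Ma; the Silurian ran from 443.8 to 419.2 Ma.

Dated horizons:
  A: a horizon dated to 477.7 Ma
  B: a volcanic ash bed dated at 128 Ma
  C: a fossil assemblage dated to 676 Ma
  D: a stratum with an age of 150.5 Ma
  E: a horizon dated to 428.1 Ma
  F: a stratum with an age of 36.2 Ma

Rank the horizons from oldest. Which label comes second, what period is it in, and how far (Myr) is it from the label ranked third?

A, in the Ordovician; 49.6 million years to E

Larger Ma means older, so oldest first: C 676 > A 477.7 > E 428.1 > D 150.5 > B 128 > F 36.2.
Counting 2 along gives A (477.7 Ma); the excerpt puts that inside the Ordovician, 485.4–443.8 Ma.
Next in line is E (428.1 Ma), and 477.7 − 428.1 = 49.6 Myr.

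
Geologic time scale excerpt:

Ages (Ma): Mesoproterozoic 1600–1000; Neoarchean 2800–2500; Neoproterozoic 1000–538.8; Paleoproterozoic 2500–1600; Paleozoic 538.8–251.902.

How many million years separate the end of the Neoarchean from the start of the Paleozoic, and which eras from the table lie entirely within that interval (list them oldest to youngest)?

End of Neoarchean = 2500 Ma; start of Paleozoic = 538.8 Ma.
Gap = 2500 − 538.8 = 1961.2 Myr.
Eras wholly inside 2500–538.8 Ma: Paleoproterozoic (2500–1600), Mesoproterozoic (1600–1000), Neoproterozoic (1000–538.8).

1961.2 million years; Paleoproterozoic, Mesoproterozoic, Neoproterozoic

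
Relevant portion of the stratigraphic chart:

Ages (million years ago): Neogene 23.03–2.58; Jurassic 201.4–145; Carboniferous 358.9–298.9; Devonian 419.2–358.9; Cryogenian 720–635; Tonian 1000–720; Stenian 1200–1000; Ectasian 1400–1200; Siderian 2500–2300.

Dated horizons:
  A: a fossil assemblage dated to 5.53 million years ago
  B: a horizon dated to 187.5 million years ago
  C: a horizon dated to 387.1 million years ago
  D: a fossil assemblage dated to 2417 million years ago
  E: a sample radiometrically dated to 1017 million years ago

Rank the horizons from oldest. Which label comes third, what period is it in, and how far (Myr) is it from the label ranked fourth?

C, in the Devonian; 199.6 million years to B

Sorted oldest-first by Ma: D (2417), E (1017), C (387.1), B (187.5), A (5.53).
The third oldest is C at 387.1 Ma, which lies in 419.2–358.9 Ma: the Devonian.
The fourth oldest is B at 187.5 Ma; separation = |387.1 − 187.5| = 199.6 Myr.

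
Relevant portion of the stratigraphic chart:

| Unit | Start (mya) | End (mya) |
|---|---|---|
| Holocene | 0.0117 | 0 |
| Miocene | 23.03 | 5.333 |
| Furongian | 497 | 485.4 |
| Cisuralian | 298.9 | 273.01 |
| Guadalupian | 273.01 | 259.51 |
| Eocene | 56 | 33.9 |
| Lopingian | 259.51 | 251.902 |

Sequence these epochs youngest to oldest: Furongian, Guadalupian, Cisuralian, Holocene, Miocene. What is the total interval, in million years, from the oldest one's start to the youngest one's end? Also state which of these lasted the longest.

Start ages (Ma): Furongian 497, Cisuralian 298.9, Guadalupian 273.01, Miocene 23.03, Holocene 0.0117.
Ordered youngest to oldest: Holocene, Miocene, Guadalupian, Cisuralian, Furongian.
Span = 497 − 0 = 497 Myr.
Durations: Holocene 0.0117, Miocene 17.697, Guadalupian 13.5, Furongian 11.6, Cisuralian 25.89 → longest is Cisuralian (25.89 Myr).

Holocene → Miocene → Guadalupian → Cisuralian → Furongian; total span 497 Myr; longest is Cisuralian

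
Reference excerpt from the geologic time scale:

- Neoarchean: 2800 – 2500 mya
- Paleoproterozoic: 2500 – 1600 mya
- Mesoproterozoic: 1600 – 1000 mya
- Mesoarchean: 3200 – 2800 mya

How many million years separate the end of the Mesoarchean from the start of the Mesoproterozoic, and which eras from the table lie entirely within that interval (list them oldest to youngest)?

1200 million years; Neoarchean, Paleoproterozoic

End of Mesoarchean = 2800 Ma; start of Mesoproterozoic = 1600 Ma.
Gap = 2800 − 1600 = 1200 Myr.
Eras wholly inside 2800–1600 Ma: Neoarchean (2800–2500), Paleoproterozoic (2500–1600).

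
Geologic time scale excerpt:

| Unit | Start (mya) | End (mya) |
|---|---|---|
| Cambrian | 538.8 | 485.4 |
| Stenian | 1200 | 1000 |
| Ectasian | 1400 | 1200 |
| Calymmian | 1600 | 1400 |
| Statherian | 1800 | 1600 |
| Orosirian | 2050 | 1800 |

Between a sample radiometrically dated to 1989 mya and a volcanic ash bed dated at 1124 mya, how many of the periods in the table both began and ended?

3

The older date is 1989 Ma and the younger is 1124 Ma.
Periods with start < 1989 and end > 1124 Ma: Statherian (1800–1600), Calymmian (1600–1400), Ectasian (1400–1200).
That is 3 complete periods.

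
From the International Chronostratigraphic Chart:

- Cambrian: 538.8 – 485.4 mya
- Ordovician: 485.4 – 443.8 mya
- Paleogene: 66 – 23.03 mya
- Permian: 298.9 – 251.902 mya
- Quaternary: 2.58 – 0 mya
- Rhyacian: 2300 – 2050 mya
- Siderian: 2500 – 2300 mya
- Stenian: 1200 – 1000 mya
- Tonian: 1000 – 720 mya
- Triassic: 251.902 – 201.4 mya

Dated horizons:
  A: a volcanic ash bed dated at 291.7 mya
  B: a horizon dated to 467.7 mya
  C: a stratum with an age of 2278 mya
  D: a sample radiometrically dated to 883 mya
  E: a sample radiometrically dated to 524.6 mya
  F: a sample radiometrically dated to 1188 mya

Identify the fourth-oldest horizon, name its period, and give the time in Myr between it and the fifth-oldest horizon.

Sorted oldest-first by Ma: C (2278), F (1188), D (883), E (524.6), B (467.7), A (291.7).
The fourth oldest is E at 524.6 Ma, which lies in 538.8–485.4 Ma: the Cambrian.
The fifth oldest is B at 467.7 Ma; separation = |524.6 − 467.7| = 56.9 Myr.

E, in the Cambrian; 56.9 million years to B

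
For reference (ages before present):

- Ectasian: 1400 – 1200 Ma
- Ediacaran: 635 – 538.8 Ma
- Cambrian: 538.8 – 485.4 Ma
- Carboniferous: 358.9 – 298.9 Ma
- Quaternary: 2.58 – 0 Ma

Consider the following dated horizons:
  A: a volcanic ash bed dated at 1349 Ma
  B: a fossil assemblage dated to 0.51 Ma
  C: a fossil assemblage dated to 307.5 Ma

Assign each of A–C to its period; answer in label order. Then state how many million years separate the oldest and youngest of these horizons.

A — Ectasian; B — Quaternary; C — Carboniferous; span 1348.49 million years

Match each age against the start–end ranges in the excerpt: A = 1349 Ma → Ectasian (1400–1200); B = 0.51 Ma → Quaternary (2.58–0); C = 307.5 Ma → Carboniferous (358.9–298.9).
The largest age is 1349 Ma and the smallest is 0.51 Ma; their difference is 1348.49 Myr.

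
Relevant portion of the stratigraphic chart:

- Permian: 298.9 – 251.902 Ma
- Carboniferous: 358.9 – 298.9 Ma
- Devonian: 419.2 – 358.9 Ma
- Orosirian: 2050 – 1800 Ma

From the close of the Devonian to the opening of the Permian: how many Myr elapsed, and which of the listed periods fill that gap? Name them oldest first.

60 million years; Carboniferous

The Devonian closes at 358.9 Ma and the Permian opens at 298.9 Ma, so the interval is 358.9 − 298.9 = 60 Myr.
A period fits inside if it starts at or after 358.9 Ma and ends at or before 298.9 Ma; oldest first that gives Carboniferous.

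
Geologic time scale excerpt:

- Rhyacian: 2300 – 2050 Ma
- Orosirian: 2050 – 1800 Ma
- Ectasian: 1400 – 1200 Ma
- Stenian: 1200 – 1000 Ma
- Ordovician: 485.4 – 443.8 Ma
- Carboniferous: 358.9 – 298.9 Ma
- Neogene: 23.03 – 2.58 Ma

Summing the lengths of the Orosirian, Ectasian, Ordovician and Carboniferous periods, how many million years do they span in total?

Duration is start − end for each: (2050 − 1800) + (1400 − 1200) + (485.4 − 443.8) + (358.9 − 298.9).
That is 250 + 200 + 41.6 + 60, which totals 551.6 million years.

551.6 million years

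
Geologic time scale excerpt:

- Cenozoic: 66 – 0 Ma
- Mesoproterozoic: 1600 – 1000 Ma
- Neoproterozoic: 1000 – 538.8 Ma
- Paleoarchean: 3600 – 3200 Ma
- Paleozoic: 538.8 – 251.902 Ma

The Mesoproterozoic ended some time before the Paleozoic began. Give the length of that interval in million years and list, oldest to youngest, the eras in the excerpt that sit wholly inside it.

461.2 million years; Neoproterozoic

End of Mesoproterozoic = 1000 Ma; start of Paleozoic = 538.8 Ma.
Gap = 1000 − 538.8 = 461.2 Myr.
Eras wholly inside 1000–538.8 Ma: Neoproterozoic (1000–538.8).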